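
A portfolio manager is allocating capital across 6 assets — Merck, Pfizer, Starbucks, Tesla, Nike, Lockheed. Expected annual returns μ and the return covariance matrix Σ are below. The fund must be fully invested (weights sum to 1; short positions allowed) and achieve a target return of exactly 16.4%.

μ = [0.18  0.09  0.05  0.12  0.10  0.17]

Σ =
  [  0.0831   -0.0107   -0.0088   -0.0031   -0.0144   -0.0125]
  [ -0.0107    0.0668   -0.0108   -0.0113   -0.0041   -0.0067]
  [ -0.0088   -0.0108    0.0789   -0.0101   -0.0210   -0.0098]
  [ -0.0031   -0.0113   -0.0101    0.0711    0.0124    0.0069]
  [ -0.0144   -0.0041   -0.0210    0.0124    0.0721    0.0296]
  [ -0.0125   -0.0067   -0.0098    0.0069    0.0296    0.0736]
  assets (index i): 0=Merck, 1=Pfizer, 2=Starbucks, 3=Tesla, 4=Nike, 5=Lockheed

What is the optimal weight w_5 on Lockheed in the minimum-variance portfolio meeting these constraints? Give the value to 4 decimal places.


p=Σ⁻¹μ = [3.5682  3.0453  2.4617  2.1511  1.5058  2.7135]
q=Σ⁻¹𝟙 = [25.2799  29.6472  29.0845  19.1390  19.7418  14.7180]
a=μᵀp=1.909464  b=𝟙ᵀp=15.445766  c=𝟙ᵀq=137.610330  D=ac−b²=24.190307
λ₁=(c·0.164−b)/D = (137.610330·0.164−15.445766)/24.190307 = 0.294429
λ₂=(a−b·0.164)/D = (1.909464−15.445766·0.164)/24.190307 = -0.025781
w* = 0.294429·p + -0.025781·q:
  w_0 = 0.294429·3.5682 + -0.025781·25.2799 = 0.3989  (Merck)
  w_1 = 0.294429·3.0453 + -0.025781·29.6472 = 0.1323  (Pfizer)
  w_2 = 0.294429·2.4617 + -0.025781·29.0845 = -0.0250  (Starbucks)
  w_3 = 0.294429·2.1511 + -0.025781·19.1390 = 0.1399  (Tesla)
  w_4 = 0.294429·1.5058 + -0.025781·19.7418 = -0.0656  (Nike)
  w_5 = 0.294429·2.7135 + -0.025781·14.7180 = 0.4195  (Lockheed)
Σw_i=1.0000  μᵀw=0.1640
σ²=wᵀΣw=λ₁·μ_p+λ₂ = 0.294429·0.164 + -0.025781 = 0.022506 ≈ 0.0225

0.4195


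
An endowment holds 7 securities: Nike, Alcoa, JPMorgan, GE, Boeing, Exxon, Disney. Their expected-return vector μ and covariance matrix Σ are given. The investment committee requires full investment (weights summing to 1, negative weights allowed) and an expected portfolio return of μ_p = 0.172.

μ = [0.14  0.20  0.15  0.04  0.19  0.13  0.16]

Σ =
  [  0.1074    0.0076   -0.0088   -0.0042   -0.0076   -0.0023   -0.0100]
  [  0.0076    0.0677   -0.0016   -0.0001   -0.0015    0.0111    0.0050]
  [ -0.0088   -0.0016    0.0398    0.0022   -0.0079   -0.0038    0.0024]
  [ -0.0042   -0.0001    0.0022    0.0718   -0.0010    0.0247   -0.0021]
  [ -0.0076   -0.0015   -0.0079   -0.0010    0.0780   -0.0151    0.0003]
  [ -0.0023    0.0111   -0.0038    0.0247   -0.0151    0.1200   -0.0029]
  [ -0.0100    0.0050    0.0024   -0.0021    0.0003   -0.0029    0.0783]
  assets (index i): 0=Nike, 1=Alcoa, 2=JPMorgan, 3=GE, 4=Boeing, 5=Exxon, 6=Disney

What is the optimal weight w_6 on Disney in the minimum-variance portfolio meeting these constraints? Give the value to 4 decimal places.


0.1226

x=Σ⁻¹μ = [2.0076  2.5271  5.0195  0.1125  3.4745  1.5101  2.0302]
y=Σ⁻¹𝟙 = [14.3654  11.9050  32.0732  11.3835  19.5268  8.9616  13.4251]
a=μᵀx=2.725217  b=𝟙ᵀx=16.681600  c=𝟙ᵀy=111.640618  D=ac−b²=25.969196
λ₁=(c·0.172−b)/D = (111.640618·0.172−16.681600)/25.969196 = 0.097061
λ₂=(a−b·0.172)/D = (2.725217−16.681600·0.172)/25.969196 = -0.005546
w* = 0.097061·x + -0.005546·y:
  w_0 = 0.097061·2.0076 + -0.005546·14.3654 = 0.1152  (Nike)
  w_1 = 0.097061·2.5271 + -0.005546·11.9050 = 0.1793  (Alcoa)
  w_2 = 0.097061·5.0195 + -0.005546·32.0732 = 0.3093  (JPMorgan)
  w_3 = 0.097061·0.1125 + -0.005546·11.3835 = -0.0522  (GE)
  w_4 = 0.097061·3.4745 + -0.005546·19.5268 = 0.2289  (Boeing)
  w_5 = 0.097061·1.5101 + -0.005546·8.9616 = 0.0969  (Exxon)
  w_6 = 0.097061·2.0302 + -0.005546·13.4251 = 0.1226  (Disney)
Σw_i=1.0000  μᵀw=0.1720
σ²=wᵀΣw=λ₁·μ_p+λ₂ = 0.097061·0.172 + -0.005546 = 0.011149 ≈ 0.0111


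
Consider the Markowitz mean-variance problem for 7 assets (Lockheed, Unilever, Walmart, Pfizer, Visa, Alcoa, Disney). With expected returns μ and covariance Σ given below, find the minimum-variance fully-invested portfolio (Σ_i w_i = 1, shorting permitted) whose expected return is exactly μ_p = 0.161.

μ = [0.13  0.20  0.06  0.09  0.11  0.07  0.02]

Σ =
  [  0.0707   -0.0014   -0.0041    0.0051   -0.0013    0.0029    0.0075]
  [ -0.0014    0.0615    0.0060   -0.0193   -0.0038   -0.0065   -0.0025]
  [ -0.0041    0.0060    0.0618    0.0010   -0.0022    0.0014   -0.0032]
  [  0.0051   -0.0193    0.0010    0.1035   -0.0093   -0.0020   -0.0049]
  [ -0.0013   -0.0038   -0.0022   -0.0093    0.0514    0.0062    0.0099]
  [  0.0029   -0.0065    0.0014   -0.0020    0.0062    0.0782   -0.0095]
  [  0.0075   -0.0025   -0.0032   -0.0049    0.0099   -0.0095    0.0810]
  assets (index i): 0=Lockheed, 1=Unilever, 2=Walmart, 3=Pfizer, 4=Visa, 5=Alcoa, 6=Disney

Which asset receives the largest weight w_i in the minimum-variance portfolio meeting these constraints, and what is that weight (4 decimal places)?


Unilever (0.4699)

u=Σ⁻¹μ = [1.8279  4.0623  0.7487  1.7977  2.6986  0.9993  0.1287]
v=Σ⁻¹𝟙 = [12.8231  23.3596  15.5786  15.9864  20.9244  14.2526  12.5760]
a=μᵀu=1.626181  b=𝟙ᵀu=12.263285  c=𝟙ᵀv=115.500584  D=ac−b²=37.436758
λ₁=(c·0.161−b)/D = (115.500584·0.161−12.263285)/37.436758 = 0.169147
λ₂=(a−b·0.161)/D = (1.626181−12.263285·0.161)/37.436758 = -0.009301
w* = 0.169147·u + -0.009301·v:
  w_0 = 0.169147·1.8279 + -0.009301·12.8231 = 0.1899  (Lockheed)
  w_1 = 0.169147·4.0623 + -0.009301·23.3596 = 0.4699  (Unilever)
  w_2 = 0.169147·0.7487 + -0.009301·15.5786 = -0.0183  (Walmart)
  w_3 = 0.169147·1.7977 + -0.009301·15.9864 = 0.1554  (Pfizer)
  w_4 = 0.169147·2.6986 + -0.009301·20.9244 = 0.2618  (Visa)
  w_5 = 0.169147·0.9993 + -0.009301·14.2526 = 0.0365  (Alcoa)
  w_6 = 0.169147·0.1287 + -0.009301·12.5760 = -0.0952  (Disney)
Σw_i=1.0000  μᵀw=0.1610
σ²=wᵀΣw=λ₁·μ_p+λ₂ = 0.169147·0.161 + -0.009301 = 0.017931 ≈ 0.0179


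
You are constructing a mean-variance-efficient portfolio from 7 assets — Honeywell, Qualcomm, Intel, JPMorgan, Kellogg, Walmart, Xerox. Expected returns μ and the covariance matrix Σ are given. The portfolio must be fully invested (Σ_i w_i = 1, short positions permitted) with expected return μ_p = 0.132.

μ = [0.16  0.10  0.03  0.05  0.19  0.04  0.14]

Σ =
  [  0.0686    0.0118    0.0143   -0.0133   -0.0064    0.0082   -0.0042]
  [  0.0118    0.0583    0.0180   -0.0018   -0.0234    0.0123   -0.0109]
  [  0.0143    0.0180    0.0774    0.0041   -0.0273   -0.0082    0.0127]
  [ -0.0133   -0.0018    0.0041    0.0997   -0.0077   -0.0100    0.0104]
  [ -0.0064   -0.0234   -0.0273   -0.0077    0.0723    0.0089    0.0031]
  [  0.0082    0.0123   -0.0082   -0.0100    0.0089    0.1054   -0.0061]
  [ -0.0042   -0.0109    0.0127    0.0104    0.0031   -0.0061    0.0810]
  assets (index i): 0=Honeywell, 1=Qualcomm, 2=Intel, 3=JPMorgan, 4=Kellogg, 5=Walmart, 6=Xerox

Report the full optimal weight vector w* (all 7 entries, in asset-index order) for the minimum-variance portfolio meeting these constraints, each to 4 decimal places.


0.1642  0.2386  0.0601  0.0960  0.2929  0.0113  0.1368

g=Σ⁻¹μ = [2.4524  3.2335  0.1959  0.9541  4.0211  -0.3090  1.9603]
h=Σ⁻¹𝟙 = [13.0284  22.7516  12.9076  13.1735  27.3248  6.4491  11.8076]
a=μᵀg=1.795413  b=𝟙ᵀg=12.508346  c=𝟙ᵀh=107.442617  D=ac−b²=36.445184
λ₁=(c·0.132−b)/D = (107.442617·0.132−12.508346)/36.445184 = 0.045934
λ₂=(a−b·0.132)/D = (1.795413−12.508346·0.132)/36.445184 = 0.003960
w* = 0.045934·g + 0.003960·h:
  w_0 = 0.045934·2.4524 + 0.003960·13.0284 = 0.1642  (Honeywell)
  w_1 = 0.045934·3.2335 + 0.003960·22.7516 = 0.2386  (Qualcomm)
  w_2 = 0.045934·0.1959 + 0.003960·12.9076 = 0.0601  (Intel)
  w_3 = 0.045934·0.9541 + 0.003960·13.1735 = 0.0960  (JPMorgan)
  w_4 = 0.045934·4.0211 + 0.003960·27.3248 = 0.2929  (Kellogg)
  w_5 = 0.045934·-0.3090 + 0.003960·6.4491 = 0.0113  (Walmart)
  w_6 = 0.045934·1.9603 + 0.003960·11.8076 = 0.1368  (Xerox)
Σw_i=1.0000  μᵀw=0.1320
σ²=wᵀΣw=λ₁·μ_p+λ₂ = 0.045934·0.132 + 0.003960 = 0.010023 ≈ 0.0100


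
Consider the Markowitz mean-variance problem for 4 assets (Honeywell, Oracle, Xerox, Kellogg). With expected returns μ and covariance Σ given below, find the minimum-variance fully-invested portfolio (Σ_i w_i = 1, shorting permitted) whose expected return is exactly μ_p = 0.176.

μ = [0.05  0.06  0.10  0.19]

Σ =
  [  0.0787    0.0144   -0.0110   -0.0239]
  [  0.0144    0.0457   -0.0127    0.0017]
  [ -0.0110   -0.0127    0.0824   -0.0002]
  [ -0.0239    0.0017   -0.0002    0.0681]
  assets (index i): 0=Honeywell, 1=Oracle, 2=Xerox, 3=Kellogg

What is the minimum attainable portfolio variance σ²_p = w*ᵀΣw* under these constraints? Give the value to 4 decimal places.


0.0476

x=Σ⁻¹μ = [1.6775  1.1087  1.6166  3.3558]
y=Σ⁻¹𝟙 = [17.6307  20.4849  17.6963  20.4125]
a=μᵀx=0.949661  b=𝟙ᵀx=7.758629  c=𝟙ᵀy=76.224390  D=ac−b²=12.191015
λ₁=(c·0.176−b)/D = (76.224390·0.176−7.758629)/12.191015 = 0.464019
λ₂=(a−b·0.176)/D = (0.949661−7.758629·0.176)/12.191015 = -0.034112
w* = 0.464019·x + -0.034112·y:
  w_0 = 0.464019·1.6775 + -0.034112·17.6307 = 0.1770  (Honeywell)
  w_1 = 0.464019·1.1087 + -0.034112·20.4849 = -0.1843  (Oracle)
  w_2 = 0.464019·1.6166 + -0.034112·17.6963 = 0.1465  (Xerox)
  w_3 = 0.464019·3.3558 + -0.034112·20.4125 = 0.8609  (Kellogg)
Σw_i=1.0000  μᵀw=0.1760
σ²=wᵀΣw=λ₁·μ_p+λ₂ = 0.464019·0.176 + -0.034112 = 0.047556 ≈ 0.0476


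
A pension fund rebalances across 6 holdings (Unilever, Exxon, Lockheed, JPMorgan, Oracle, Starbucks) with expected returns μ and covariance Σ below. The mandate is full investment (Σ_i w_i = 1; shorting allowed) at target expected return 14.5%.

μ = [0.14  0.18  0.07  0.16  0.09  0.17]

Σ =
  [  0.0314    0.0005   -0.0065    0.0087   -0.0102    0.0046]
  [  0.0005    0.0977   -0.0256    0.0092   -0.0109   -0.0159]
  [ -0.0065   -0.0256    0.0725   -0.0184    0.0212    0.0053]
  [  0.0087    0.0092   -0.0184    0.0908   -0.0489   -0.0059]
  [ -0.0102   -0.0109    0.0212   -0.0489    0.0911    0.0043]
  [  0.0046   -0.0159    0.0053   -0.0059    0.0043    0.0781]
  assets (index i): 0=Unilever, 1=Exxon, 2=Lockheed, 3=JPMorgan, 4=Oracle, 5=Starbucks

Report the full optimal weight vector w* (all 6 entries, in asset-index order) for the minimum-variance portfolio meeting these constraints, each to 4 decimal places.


p=Σ⁻¹μ = [4.5701  2.7988  2.1416  3.2207  2.9510  2.4128]
q=Σ⁻¹𝟙 = [35.2655  18.3142  21.4151  24.1740  24.4728  13.4810]
a=μᵀp=2.484578  b=𝟙ᵀp=18.094941  c=𝟙ᵀq=137.122591  D=ac−b²=13.264938
λ₁=(c·0.145−b)/D = (137.122591·0.145−18.094941)/13.264938 = 0.134779
λ₂=(a−b·0.145)/D = (2.484578−18.094941·0.145)/13.264938 = -0.010493
w* = 0.134779·p + -0.010493·q:
  w_0 = 0.134779·4.5701 + -0.010493·35.2655 = 0.2459  (Unilever)
  w_1 = 0.134779·2.7988 + -0.010493·18.3142 = 0.1850  (Exxon)
  w_2 = 0.134779·2.1416 + -0.010493·21.4151 = 0.0639  (Lockheed)
  w_3 = 0.134779·3.2207 + -0.010493·24.1740 = 0.1804  (JPMorgan)
  w_4 = 0.134779·2.9510 + -0.010493·24.4728 = 0.1409  (Oracle)
  w_5 = 0.134779·2.4128 + -0.010493·13.4810 = 0.1837  (Starbucks)
Σw_i=1.0000  μᵀw=0.1450
σ²=wᵀΣw=λ₁·μ_p+λ₂ = 0.134779·0.145 + -0.010493 = 0.009050 ≈ 0.0091

0.2459  0.1850  0.0639  0.1804  0.1409  0.1837


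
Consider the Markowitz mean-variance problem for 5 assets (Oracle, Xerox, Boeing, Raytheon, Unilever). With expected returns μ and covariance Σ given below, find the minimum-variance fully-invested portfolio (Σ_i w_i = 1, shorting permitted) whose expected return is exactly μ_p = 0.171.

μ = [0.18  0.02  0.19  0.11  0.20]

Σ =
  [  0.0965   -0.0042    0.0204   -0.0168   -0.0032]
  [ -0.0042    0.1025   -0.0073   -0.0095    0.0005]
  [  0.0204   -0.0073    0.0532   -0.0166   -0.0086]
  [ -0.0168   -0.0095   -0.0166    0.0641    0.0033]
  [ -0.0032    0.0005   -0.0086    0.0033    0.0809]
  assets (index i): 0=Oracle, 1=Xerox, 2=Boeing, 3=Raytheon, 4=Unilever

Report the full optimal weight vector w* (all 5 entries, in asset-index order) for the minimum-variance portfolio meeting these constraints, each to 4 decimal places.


0.1283  0.0124  0.3765  0.2271  0.2558

u=Σ⁻¹μ = [1.6076  0.8787  4.5721  3.3033  2.8816]
v=Σ⁻¹𝟙 = [10.3267  14.5604  27.5610  26.8554  14.5138]
a=μᵀu=2.115344  b=𝟙ᵀu=13.243444  c=𝟙ᵀv=93.817160  D=ac−b²=23.066773
λ₁=(c·0.171−b)/D = (93.817160·0.171−13.243444)/23.066773 = 0.121356
λ₂=(a−b·0.171)/D = (2.115344−13.243444·0.171)/23.066773 = -0.006472
w* = 0.121356·u + -0.006472·v:
  w_0 = 0.121356·1.6076 + -0.006472·10.3267 = 0.1283  (Oracle)
  w_1 = 0.121356·0.8787 + -0.006472·14.5604 = 0.0124  (Xerox)
  w_2 = 0.121356·4.5721 + -0.006472·27.5610 = 0.3765  (Boeing)
  w_3 = 0.121356·3.3033 + -0.006472·26.8554 = 0.2271  (Raytheon)
  w_4 = 0.121356·2.8816 + -0.006472·14.5138 = 0.2558  (Unilever)
Σw_i=1.0000  μᵀw=0.1710
σ²=wᵀΣw=λ₁·μ_p+λ₂ = 0.121356·0.171 + -0.006472 = 0.014280 ≈ 0.0143


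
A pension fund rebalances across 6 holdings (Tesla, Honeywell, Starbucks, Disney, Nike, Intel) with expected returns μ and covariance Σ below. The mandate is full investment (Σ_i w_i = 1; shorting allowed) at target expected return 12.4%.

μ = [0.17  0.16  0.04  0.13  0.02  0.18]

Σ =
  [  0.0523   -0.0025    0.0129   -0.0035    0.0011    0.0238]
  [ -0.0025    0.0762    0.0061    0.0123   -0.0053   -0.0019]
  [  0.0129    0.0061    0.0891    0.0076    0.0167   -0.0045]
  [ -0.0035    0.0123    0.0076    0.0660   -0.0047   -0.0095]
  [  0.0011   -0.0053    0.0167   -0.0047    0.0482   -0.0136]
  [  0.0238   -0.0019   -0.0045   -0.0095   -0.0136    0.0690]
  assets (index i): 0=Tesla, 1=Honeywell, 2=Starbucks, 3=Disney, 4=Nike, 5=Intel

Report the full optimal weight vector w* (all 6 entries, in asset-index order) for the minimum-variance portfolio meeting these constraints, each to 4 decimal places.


p=Σ⁻¹μ = [2.4679  2.0270  -0.4206  2.2345  1.6263  2.4140]
q=Σ⁻¹𝟙 = [10.8219  12.8032  2.9812  17.7688  28.0480  19.2817]
a=μᵀp=1.484577  b=𝟙ᵀp=10.349087  c=𝟙ᵀq=91.704705  D=ac−b²=29.039088
λ₁=(c·0.124−b)/D = (91.704705·0.124−10.349087)/29.039088 = 0.035204
λ₂=(a−b·0.124)/D = (1.484577−10.349087·0.124)/29.039088 = 0.006932
w* = 0.035204·p + 0.006932·q:
  w_0 = 0.035204·2.4679 + 0.006932·10.8219 = 0.1619  (Tesla)
  w_1 = 0.035204·2.0270 + 0.006932·12.8032 = 0.1601  (Honeywell)
  w_2 = 0.035204·-0.4206 + 0.006932·2.9812 = 0.0059  (Starbucks)
  w_3 = 0.035204·2.2345 + 0.006932·17.7688 = 0.2018  (Disney)
  w_4 = 0.035204·1.6263 + 0.006932·28.0480 = 0.2517  (Nike)
  w_5 = 0.035204·2.4140 + 0.006932·19.2817 = 0.2186  (Intel)
Σw_i=1.0000  μᵀw=0.1240
σ²=wᵀΣw=λ₁·μ_p+λ₂ = 0.035204·0.124 + 0.006932 = 0.011297 ≈ 0.0113

0.1619  0.1601  0.0059  0.2018  0.2517  0.2186


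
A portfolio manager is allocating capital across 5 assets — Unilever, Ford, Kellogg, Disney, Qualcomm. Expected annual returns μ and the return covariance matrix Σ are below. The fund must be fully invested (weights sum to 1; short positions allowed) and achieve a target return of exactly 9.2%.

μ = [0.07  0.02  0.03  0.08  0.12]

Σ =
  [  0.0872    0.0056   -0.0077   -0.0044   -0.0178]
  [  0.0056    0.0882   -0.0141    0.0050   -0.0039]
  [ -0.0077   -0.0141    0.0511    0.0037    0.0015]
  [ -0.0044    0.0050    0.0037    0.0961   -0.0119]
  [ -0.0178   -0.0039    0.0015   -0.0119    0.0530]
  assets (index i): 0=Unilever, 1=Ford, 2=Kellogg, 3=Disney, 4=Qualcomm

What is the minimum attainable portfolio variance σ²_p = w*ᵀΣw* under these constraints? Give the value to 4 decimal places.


0.0142

p=Σ⁻¹μ = [1.5338  0.3103  0.7244  1.2375  3.0594]
q=Σ⁻¹𝟙 = [19.2214  14.5888  24.7003  13.1229  28.6443]
a=μᵀp=0.601435  b=𝟙ᵀp=6.865427  c=𝟙ᵀq=100.277664  D=ac−b²=13.176436
λ₁=(c·0.092−b)/D = (100.277664·0.092−6.865427)/13.176436 = 0.179117
λ₂=(a−b·0.092)/D = (0.601435−6.865427·0.092)/13.176436 = -0.002291
w* = 0.179117·p + -0.002291·q:
  w_0 = 0.179117·1.5338 + -0.002291·19.2214 = 0.2307  (Unilever)
  w_1 = 0.179117·0.3103 + -0.002291·14.5888 = 0.0222  (Ford)
  w_2 = 0.179117·0.7244 + -0.002291·24.7003 = 0.0732  (Kellogg)
  w_3 = 0.179117·1.2375 + -0.002291·13.1229 = 0.1916  (Disney)
  w_4 = 0.179117·3.0594 + -0.002291·28.6443 = 0.4824  (Qualcomm)
Σw_i=1.0000  μᵀw=0.0920
σ²=wᵀΣw=λ₁·μ_p+λ₂ = 0.179117·0.092 + -0.002291 = 0.014188 ≈ 0.0142


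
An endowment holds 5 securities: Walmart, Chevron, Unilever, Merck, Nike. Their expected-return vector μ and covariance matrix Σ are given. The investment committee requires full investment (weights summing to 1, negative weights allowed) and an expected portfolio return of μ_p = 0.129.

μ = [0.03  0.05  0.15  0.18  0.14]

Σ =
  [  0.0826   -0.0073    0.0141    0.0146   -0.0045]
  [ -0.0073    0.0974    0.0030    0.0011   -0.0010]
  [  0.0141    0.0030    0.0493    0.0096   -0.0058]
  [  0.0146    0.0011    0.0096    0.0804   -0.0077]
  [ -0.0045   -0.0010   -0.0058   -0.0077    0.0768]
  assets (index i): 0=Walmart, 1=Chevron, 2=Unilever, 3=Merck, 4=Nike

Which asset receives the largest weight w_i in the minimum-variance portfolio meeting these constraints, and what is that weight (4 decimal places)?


Unilever (0.3074)

x=Σ⁻¹μ = [-0.3682  0.3930  2.9675  2.1612  2.2473]
y=Σ⁻¹𝟙 = [9.2264  10.4872  16.9156  10.1306  15.9912]
a=μᵀx=1.157362  b=𝟙ᵀx=7.400772  c=𝟙ᵀy=62.751013  D=ac−b²=17.854225
λ₁=(c·0.129−b)/D = (62.751013·0.129−7.400772)/17.854225 = 0.038876
λ₂=(a−b·0.129)/D = (1.157362−7.400772·0.129)/17.854225 = 0.011351
w* = 0.038876·x + 0.011351·y:
  w_0 = 0.038876·-0.3682 + 0.011351·9.2264 = 0.0904  (Walmart)
  w_1 = 0.038876·0.3930 + 0.011351·10.4872 = 0.1343  (Chevron)
  w_2 = 0.038876·2.9675 + 0.011351·16.9156 = 0.3074  (Unilever)
  w_3 = 0.038876·2.1612 + 0.011351·10.1306 = 0.1990  (Merck)
  w_4 = 0.038876·2.2473 + 0.011351·15.9912 = 0.2689  (Nike)
Σw_i=1.0000  μᵀw=0.1290
σ²=wᵀΣw=λ₁·μ_p+λ₂ = 0.038876·0.129 + 0.011351 = 0.016366 ≈ 0.0164


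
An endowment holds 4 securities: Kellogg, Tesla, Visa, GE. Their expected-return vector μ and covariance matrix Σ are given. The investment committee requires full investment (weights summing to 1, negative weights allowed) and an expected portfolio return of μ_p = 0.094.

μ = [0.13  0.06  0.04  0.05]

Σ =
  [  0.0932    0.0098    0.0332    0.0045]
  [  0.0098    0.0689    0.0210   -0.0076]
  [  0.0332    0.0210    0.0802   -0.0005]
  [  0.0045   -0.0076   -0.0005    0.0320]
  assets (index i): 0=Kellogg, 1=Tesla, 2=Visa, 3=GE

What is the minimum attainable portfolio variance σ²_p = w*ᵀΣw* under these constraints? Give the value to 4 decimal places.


0.0307

p=Σ⁻¹μ = [1.3199  0.9463  -0.2855  1.5972]
q=Σ⁻¹𝟙 = [5.1243  15.5980  6.4773  34.3351]
a=μᵀp=0.296806  b=𝟙ᵀp=3.577890  c=𝟙ᵀq=61.534804  D=ac−b²=5.462586
λ₁=(c·0.094−b)/D = (61.534804·0.094−3.577890)/5.462586 = 0.403908
λ₂=(a−b·0.094)/D = (0.296806−3.577890·0.094)/5.462586 = -0.007234
w* = 0.403908·p + -0.007234·q:
  w_0 = 0.403908·1.3199 + -0.007234·5.1243 = 0.4961  (Kellogg)
  w_1 = 0.403908·0.9463 + -0.007234·15.5980 = 0.2694  (Tesla)
  w_2 = 0.403908·-0.2855 + -0.007234·6.4773 = -0.1622  (Visa)
  w_3 = 0.403908·1.5972 + -0.007234·34.3351 = 0.3967  (GE)
Σw_i=1.0000  μᵀw=0.0940
σ²=wᵀΣw=λ₁·μ_p+λ₂ = 0.403908·0.094 + -0.007234 = 0.030733 ≈ 0.0307


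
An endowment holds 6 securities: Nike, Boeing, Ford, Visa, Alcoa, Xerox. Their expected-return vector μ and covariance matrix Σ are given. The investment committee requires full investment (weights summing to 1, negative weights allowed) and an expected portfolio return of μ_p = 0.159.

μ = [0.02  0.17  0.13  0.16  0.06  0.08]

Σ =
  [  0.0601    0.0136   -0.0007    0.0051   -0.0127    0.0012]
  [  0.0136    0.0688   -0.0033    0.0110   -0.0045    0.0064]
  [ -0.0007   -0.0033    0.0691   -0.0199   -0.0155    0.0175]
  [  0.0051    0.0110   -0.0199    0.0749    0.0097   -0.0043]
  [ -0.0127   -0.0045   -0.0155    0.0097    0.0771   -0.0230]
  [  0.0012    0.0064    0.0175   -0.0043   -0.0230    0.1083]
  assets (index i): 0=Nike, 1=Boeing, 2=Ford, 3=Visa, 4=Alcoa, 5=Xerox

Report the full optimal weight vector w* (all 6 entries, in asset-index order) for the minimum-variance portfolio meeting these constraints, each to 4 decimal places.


-0.1247  0.3258  0.3549  0.3280  0.0896  0.0263

p=Σ⁻¹μ = [-0.0859  2.2750  2.8516  2.4244  1.3206  0.5211]
q=Σ⁻¹𝟙 = [17.8369  10.2910  21.5772  14.0791  22.1175  10.1974]
a=μᵀp=1.264561  b=𝟙ᵀp=9.306743  c=𝟙ᵀq=96.099090  D=ac−b²=34.907707
λ₁=(c·0.159−b)/D = (96.099090·0.159−9.306743)/34.907707 = 0.171109
λ₂=(a−b·0.159)/D = (1.264561−9.306743·0.159)/34.907707 = -0.006165
w* = 0.171109·p + -0.006165·q:
  w_0 = 0.171109·-0.0859 + -0.006165·17.8369 = -0.1247  (Nike)
  w_1 = 0.171109·2.2750 + -0.006165·10.2910 = 0.3258  (Boeing)
  w_2 = 0.171109·2.8516 + -0.006165·21.5772 = 0.3549  (Ford)
  w_3 = 0.171109·2.4244 + -0.006165·14.0791 = 0.3280  (Visa)
  w_4 = 0.171109·1.3206 + -0.006165·22.1175 = 0.0896  (Alcoa)
  w_5 = 0.171109·0.5211 + -0.006165·10.1974 = 0.0263  (Xerox)
Σw_i=1.0000  μᵀw=0.1590
σ²=wᵀΣw=λ₁·μ_p+λ₂ = 0.171109·0.159 + -0.006165 = 0.021041 ≈ 0.0210


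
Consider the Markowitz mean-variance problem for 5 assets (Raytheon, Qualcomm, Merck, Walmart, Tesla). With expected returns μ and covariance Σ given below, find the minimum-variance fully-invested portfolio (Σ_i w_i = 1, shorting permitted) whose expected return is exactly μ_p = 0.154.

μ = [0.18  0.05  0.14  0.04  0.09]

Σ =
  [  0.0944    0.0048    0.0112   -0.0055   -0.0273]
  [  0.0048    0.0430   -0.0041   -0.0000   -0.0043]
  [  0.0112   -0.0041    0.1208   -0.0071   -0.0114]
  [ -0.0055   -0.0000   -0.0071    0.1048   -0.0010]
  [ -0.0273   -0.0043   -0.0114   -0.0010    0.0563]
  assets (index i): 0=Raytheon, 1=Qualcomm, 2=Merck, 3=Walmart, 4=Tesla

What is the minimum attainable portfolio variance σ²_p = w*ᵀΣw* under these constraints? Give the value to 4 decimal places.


g=Σ⁻¹μ = [2.6677  1.3159  1.3023  0.6411  3.2678]
h=Σ⁻¹𝟙 = [17.5188  25.4219  11.0851  11.5048  30.6475]
a=μᵀg=1.048057  b=𝟙ᵀg=9.194863  c=𝟙ᵀh=96.178152  D=ac−b²=16.254643
λ₁=(c·0.154−b)/D = (96.178152·0.154−9.194863)/16.254643 = 0.345536
λ₂=(a−b·0.154)/D = (1.048057−9.194863·0.154)/16.254643 = -0.022637
w* = 0.345536·g + -0.022637·h:
  w_0 = 0.345536·2.6677 + -0.022637·17.5188 = 0.5252  (Raytheon)
  w_1 = 0.345536·1.3159 + -0.022637·25.4219 = -0.1208  (Qualcomm)
  w_2 = 0.345536·1.3023 + -0.022637·11.0851 = 0.1991  (Merck)
  w_3 = 0.345536·0.6411 + -0.022637·11.5048 = -0.0389  (Walmart)
  w_4 = 0.345536·3.2678 + -0.022637·30.6475 = 0.4354  (Tesla)
Σw_i=1.0000  μᵀw=0.1540
σ²=wᵀΣw=λ₁·μ_p+λ₂ = 0.345536·0.154 + -0.022637 = 0.030576 ≈ 0.0306

0.0306


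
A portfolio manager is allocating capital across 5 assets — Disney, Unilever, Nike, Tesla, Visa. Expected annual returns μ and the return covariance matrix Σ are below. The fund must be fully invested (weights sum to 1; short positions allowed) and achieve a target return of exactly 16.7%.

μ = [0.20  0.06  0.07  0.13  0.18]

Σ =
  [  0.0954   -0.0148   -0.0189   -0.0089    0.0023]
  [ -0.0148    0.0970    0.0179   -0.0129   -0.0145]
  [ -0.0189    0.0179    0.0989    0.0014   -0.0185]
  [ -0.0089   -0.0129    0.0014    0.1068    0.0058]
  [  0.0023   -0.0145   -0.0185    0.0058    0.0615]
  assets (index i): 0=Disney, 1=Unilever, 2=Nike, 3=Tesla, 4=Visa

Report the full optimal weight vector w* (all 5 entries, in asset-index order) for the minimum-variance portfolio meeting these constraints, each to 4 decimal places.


p=Σ⁻¹μ = [2.6832  1.4454  1.5966  1.4036  3.5152]
q=Σ⁻¹𝟙 = [16.1749  14.9325  14.5525  11.1018  22.5065]
a=μᵀp=1.550326  b=𝟙ᵀp=10.644014  c=𝟙ᵀq=79.268256  D=ac−b²=9.596620
λ₁=(c·0.167−b)/D = (79.268256·0.167−10.644014)/9.596620 = 0.270281
λ₂=(a−b·0.167)/D = (1.550326−10.644014·0.167)/9.596620 = -0.023678
w* = 0.270281·p + -0.023678·q:
  w_0 = 0.270281·2.6832 + -0.023678·16.1749 = 0.3422  (Disney)
  w_1 = 0.270281·1.4454 + -0.023678·14.9325 = 0.0371  (Unilever)
  w_2 = 0.270281·1.5966 + -0.023678·14.5525 = 0.0870  (Nike)
  w_3 = 0.270281·1.4036 + -0.023678·11.1018 = 0.1165  (Tesla)
  w_4 = 0.270281·3.5152 + -0.023678·22.5065 = 0.4172  (Visa)
Σw_i=1.0000  μᵀw=0.1670
σ²=wᵀΣw=λ₁·μ_p+λ₂ = 0.270281·0.167 + -0.023678 = 0.021459 ≈ 0.0215

0.3422  0.0371  0.0870  0.1165  0.4172


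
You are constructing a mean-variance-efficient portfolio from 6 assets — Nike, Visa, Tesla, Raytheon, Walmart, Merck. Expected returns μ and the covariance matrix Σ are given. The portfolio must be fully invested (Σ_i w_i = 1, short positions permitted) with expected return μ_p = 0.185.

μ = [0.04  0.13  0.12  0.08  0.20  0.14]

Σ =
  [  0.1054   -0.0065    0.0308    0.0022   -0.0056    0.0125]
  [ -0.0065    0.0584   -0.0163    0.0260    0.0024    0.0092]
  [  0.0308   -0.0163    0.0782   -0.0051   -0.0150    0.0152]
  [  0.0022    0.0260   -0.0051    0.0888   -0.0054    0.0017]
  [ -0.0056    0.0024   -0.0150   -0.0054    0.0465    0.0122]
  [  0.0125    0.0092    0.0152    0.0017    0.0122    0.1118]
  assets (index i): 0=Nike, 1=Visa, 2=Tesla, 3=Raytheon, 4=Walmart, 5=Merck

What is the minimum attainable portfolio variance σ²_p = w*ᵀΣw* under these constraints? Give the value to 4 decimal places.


g=Σ⁻¹μ = [-0.1251  2.5847  3.1608  0.6464  5.2361  0.0426]
h=Σ⁻¹𝟙 = [5.9751  18.2601  20.1324  8.6456  28.5743  0.7871]
a=μᵀg=1.815188  b=𝟙ᵀg=11.545404  c=𝟙ᵀh=82.374549  D=ac−b²=16.228901
λ₁=(c·0.185−b)/D = (82.374549·0.185−11.545404)/16.228901 = 0.227612
λ₂=(a−b·0.185)/D = (1.815188−11.545404·0.185)/16.228901 = -0.019762
w* = 0.227612·g + -0.019762·h:
  w_0 = 0.227612·-0.1251 + -0.019762·5.9751 = -0.1465  (Nike)
  w_1 = 0.227612·2.5847 + -0.019762·18.2601 = 0.2274  (Visa)
  w_2 = 0.227612·3.1608 + -0.019762·20.1324 = 0.3216  (Tesla)
  w_3 = 0.227612·0.6464 + -0.019762·8.6456 = -0.0237  (Raytheon)
  w_4 = 0.227612·5.2361 + -0.019762·28.5743 = 0.6271  (Walmart)
  w_5 = 0.227612·0.0426 + -0.019762·0.7871 = -0.0059  (Merck)
Σw_i=1.0000  μᵀw=0.1850
σ²=wᵀΣw=λ₁·μ_p+λ₂ = 0.227612·0.185 + -0.019762 = 0.022346 ≈ 0.0223

0.0223


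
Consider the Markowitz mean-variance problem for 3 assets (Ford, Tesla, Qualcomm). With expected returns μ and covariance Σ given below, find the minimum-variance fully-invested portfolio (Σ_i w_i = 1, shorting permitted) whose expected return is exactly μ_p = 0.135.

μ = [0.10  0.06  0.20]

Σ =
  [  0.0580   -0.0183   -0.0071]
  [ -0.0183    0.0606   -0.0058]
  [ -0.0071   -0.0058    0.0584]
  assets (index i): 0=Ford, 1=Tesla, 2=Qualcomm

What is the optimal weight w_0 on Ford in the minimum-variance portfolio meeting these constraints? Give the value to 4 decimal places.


g=Σ⁻¹μ = [2.9265  2.2571  4.0046]
h=Σ⁻¹𝟙 = [28.7494  27.4174  23.3415]
a=μᵀg=1.229004  b=𝟙ᵀg=9.188271  c=𝟙ᵀh=79.508201  D=ac−b²=13.291547
λ₁=(c·0.135−b)/D = (79.508201·0.135−9.188271)/13.291547 = 0.116265
λ₂=(a−b·0.135)/D = (1.229004−9.188271·0.135)/13.291547 = -0.000859
w* = 0.116265·g + -0.000859·h:
  w_0 = 0.116265·2.9265 + -0.000859·28.7494 = 0.3156  (Ford)
  w_1 = 0.116265·2.2571 + -0.000859·27.4174 = 0.2389  (Tesla)
  w_2 = 0.116265·4.0046 + -0.000859·23.3415 = 0.4456  (Qualcomm)
Σw_i=1.0000  μᵀw=0.1350
σ²=wᵀΣw=λ₁·μ_p+λ₂ = 0.116265·0.135 + -0.000859 = 0.014837 ≈ 0.0148

0.3156


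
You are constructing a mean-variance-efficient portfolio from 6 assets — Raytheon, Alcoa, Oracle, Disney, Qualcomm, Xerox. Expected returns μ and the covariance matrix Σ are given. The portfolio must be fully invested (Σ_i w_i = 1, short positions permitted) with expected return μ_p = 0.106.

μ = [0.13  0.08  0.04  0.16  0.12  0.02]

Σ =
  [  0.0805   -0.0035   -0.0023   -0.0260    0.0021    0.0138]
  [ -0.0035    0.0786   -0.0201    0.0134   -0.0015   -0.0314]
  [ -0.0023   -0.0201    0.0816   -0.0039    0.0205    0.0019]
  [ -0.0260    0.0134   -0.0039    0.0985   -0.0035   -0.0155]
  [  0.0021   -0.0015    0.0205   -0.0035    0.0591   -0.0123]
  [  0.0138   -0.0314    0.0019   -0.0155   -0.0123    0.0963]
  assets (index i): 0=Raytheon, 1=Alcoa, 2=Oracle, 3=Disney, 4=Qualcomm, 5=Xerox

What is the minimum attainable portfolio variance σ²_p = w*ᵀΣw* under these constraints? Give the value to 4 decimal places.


0.0109

u=Σ⁻¹μ = [2.1984  1.2448  0.3995  2.2755  2.1747  0.9347]
v=Σ⁻¹𝟙 = [14.8824  22.7494  14.2462  15.3107  17.1044  20.0372]
a=μᵀu=1.045087  b=𝟙ᵀu=9.227493  c=𝟙ᵀv=104.330308  D=ac−b²=23.887665
λ₁=(c·0.106−b)/D = (104.330308·0.106−9.227493)/23.887665 = 0.076672
λ₂=(a−b·0.106)/D = (1.045087−9.227493·0.106)/23.887665 = 0.002804
w* = 0.076672·u + 0.002804·v:
  w_0 = 0.076672·2.1984 + 0.002804·14.8824 = 0.2103  (Raytheon)
  w_1 = 0.076672·1.2448 + 0.002804·22.7494 = 0.1592  (Alcoa)
  w_2 = 0.076672·0.3995 + 0.002804·14.2462 = 0.0706  (Oracle)
  w_3 = 0.076672·2.2755 + 0.002804·15.3107 = 0.2174  (Disney)
  w_4 = 0.076672·2.1747 + 0.002804·17.1044 = 0.2147  (Qualcomm)
  w_5 = 0.076672·0.9347 + 0.002804·20.0372 = 0.1278  (Xerox)
Σw_i=1.0000  μᵀw=0.1060
σ²=wᵀΣw=λ₁·μ_p+λ₂ = 0.076672·0.106 + 0.002804 = 0.010931 ≈ 0.0109


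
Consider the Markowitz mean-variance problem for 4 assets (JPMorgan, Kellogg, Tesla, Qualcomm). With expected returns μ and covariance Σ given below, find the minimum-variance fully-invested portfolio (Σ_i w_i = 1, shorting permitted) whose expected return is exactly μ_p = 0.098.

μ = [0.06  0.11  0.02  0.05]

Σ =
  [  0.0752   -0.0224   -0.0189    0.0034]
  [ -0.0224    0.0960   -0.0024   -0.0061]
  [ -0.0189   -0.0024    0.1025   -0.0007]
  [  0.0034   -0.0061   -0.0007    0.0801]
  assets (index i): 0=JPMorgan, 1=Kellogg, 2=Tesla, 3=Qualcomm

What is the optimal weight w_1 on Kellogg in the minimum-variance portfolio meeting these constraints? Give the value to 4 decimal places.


x=Σ⁻¹μ = [1.3390  1.5140  0.4822  0.6869]
y=Σ⁻¹𝟙 = [21.1917  16.5389  14.1395  12.9680]
a=μᵀx=0.290861  b=𝟙ᵀx=4.021966  c=𝟙ᵀy=64.837993  D=ac−b²=2.682618
λ₁=(c·0.098−b)/D = (64.837993·0.098−4.021966)/2.682618 = 0.869359
λ₂=(a−b·0.098)/D = (0.290861−4.021966·0.098)/2.682618 = -0.038504
w* = 0.869359·x + -0.038504·y:
  w_0 = 0.869359·1.3390 + -0.038504·21.1917 = 0.3481  (JPMorgan)
  w_1 = 0.869359·1.5140 + -0.038504·16.5389 = 0.6794  (Kellogg)
  w_2 = 0.869359·0.4822 + -0.038504·14.1395 = -0.1253  (Tesla)
  w_3 = 0.869359·0.6869 + -0.038504·12.9680 = 0.0978  (Qualcomm)
Σw_i=1.0000  μᵀw=0.0980
σ²=wᵀΣw=λ₁·μ_p+λ₂ = 0.869359·0.098 + -0.038504 = 0.046693 ≈ 0.0467

0.6794


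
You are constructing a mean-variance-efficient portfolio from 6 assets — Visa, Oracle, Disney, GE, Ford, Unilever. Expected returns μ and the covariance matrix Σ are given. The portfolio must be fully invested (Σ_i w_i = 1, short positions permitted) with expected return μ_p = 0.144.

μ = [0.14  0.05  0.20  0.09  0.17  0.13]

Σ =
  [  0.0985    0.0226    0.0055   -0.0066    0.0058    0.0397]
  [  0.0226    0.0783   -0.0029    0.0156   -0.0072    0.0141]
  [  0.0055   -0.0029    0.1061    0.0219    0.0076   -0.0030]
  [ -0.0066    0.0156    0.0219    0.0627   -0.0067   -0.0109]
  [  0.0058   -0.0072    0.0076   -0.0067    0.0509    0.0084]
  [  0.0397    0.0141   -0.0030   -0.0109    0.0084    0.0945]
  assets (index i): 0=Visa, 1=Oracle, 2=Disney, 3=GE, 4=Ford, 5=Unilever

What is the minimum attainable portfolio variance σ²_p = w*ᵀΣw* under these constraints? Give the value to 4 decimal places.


g=Σ⁻¹μ = [0.8255  0.2771  1.3470  1.4773  3.1261  0.9228]
h=Σ⁻¹𝟙 = [4.6854  8.9563  4.8637  16.0044  20.5299  7.4528]
a=μᵀg=1.183188  b=𝟙ᵀg=7.975861  c=𝟙ᵀh=62.492543  D=ac−b²=10.326060
λ₁=(c·0.144−b)/D = (62.492543·0.144−7.975861)/10.326060 = 0.099076
λ₂=(a−b·0.144)/D = (1.183188−7.975861·0.144)/10.326060 = 0.003357
w* = 0.099076·g + 0.003357·h:
  w_0 = 0.099076·0.8255 + 0.003357·4.6854 = 0.0975  (Visa)
  w_1 = 0.099076·0.2771 + 0.003357·8.9563 = 0.0575  (Oracle)
  w_2 = 0.099076·1.3470 + 0.003357·4.8637 = 0.1498  (Disney)
  w_3 = 0.099076·1.4773 + 0.003357·16.0044 = 0.2001  (GE)
  w_4 = 0.099076·3.1261 + 0.003357·20.5299 = 0.3786  (Ford)
  w_5 = 0.099076·0.9228 + 0.003357·7.4528 = 0.1164  (Unilever)
Σw_i=1.0000  μᵀw=0.1440
σ²=wᵀΣw=λ₁·μ_p+λ₂ = 0.099076·0.144 + 0.003357 = 0.017624 ≈ 0.0176

0.0176


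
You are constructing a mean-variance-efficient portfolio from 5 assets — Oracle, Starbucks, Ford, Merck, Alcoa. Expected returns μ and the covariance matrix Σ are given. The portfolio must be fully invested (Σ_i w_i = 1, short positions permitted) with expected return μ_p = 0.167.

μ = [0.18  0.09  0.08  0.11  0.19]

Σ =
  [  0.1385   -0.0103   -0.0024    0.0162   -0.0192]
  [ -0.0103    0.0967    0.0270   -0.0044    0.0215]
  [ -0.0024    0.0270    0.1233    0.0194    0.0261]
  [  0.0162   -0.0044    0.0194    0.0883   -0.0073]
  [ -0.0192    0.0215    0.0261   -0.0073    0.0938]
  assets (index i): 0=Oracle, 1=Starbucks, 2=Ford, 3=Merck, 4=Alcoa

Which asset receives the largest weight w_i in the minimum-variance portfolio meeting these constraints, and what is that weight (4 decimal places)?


Alcoa (0.4595)

g=Σ⁻¹μ = [1.5257  0.6758  -0.1535  1.2251  2.3211]
h=Σ⁻¹𝟙 = [8.1208  8.6654  2.4895  10.5854  10.4682]
a=μᵀg=0.898928  b=𝟙ᵀg=5.594131  c=𝟙ᵀh=40.329198  D=ac−b²=4.958754
λ₁=(c·0.167−b)/D = (40.329198·0.167−5.594131)/4.958754 = 0.230067
λ₂=(a−b·0.167)/D = (0.898928−5.594131·0.167)/4.958754 = -0.007117
w* = 0.230067·g + -0.007117·h:
  w_0 = 0.230067·1.5257 + -0.007117·8.1208 = 0.2932  (Oracle)
  w_1 = 0.230067·0.6758 + -0.007117·8.6654 = 0.0938  (Starbucks)
  w_2 = 0.230067·-0.1535 + -0.007117·2.4895 = -0.0530  (Ford)
  w_3 = 0.230067·1.2251 + -0.007117·10.5854 = 0.2065  (Merck)
  w_4 = 0.230067·2.3211 + -0.007117·10.4682 = 0.4595  (Alcoa)
Σw_i=1.0000  μᵀw=0.1670
σ²=wᵀΣw=λ₁·μ_p+λ₂ = 0.230067·0.167 + -0.007117 = 0.031304 ≈ 0.0313


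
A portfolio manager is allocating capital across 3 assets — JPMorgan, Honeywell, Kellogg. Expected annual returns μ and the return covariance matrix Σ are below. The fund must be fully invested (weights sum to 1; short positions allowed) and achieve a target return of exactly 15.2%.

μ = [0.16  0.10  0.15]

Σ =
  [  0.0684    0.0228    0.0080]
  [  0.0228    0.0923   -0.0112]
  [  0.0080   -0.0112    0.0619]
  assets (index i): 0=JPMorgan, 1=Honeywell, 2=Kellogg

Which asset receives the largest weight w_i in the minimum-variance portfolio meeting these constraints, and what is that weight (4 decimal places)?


u=Σ⁻¹μ = [1.7495  0.9385  2.3670]
v=Σ⁻¹𝟙 = [9.0966  10.6384  16.9043]
a=μᵀu=0.728814  b=𝟙ᵀu=5.054950  c=𝟙ᵀv=36.639357  D=ac−b²=1.150765
λ₁=(c·0.152−b)/D = (36.639357·0.152−5.054950)/1.150765 = 0.446862
λ₂=(a−b·0.152)/D = (0.728814−5.054950·0.152)/1.150765 = -0.034358
w* = 0.446862·u + -0.034358·v:
  w_0 = 0.446862·1.7495 + -0.034358·9.0966 = 0.4692  (JPMorgan)
  w_1 = 0.446862·0.9385 + -0.034358·10.6384 = 0.0538  (Honeywell)
  w_2 = 0.446862·2.3670 + -0.034358·16.9043 = 0.4769  (Kellogg)
Σw_i=1.0000  μᵀw=0.1520
σ²=wᵀΣw=λ₁·μ_p+λ₂ = 0.446862·0.152 + -0.034358 = 0.033565 ≈ 0.0336

Kellogg (0.4769)


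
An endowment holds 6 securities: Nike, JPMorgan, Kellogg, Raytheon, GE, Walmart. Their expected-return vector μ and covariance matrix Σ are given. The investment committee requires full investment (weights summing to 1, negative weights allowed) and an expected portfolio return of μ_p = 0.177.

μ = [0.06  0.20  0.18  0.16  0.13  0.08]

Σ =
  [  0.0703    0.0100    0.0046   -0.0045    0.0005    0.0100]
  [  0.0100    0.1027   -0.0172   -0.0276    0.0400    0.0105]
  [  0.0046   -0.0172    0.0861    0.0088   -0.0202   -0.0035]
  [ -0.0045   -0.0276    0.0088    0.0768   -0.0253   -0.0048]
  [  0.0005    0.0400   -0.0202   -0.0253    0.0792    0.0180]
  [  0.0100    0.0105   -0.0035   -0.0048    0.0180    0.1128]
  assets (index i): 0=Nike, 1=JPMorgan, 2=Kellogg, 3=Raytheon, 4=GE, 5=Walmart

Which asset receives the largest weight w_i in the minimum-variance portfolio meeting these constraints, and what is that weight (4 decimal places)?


p=Σ⁻¹μ = [0.4887  2.4030  2.7098  3.3847  2.1217  0.3318]
q=Σ⁻¹𝟙 = [12.3543  9.5659  14.9132  21.4587  17.1201  5.5235]
a=μᵀp=1.841610  b=𝟙ᵀp=11.439719  c=𝟙ᵀq=80.935831  D=ac−b²=18.185061
λ₁=(c·0.177−b)/D = (80.935831·0.177−11.439719)/18.185061 = 0.158697
λ₂=(a−b·0.177)/D = (1.841610−11.439719·0.177)/18.185061 = -0.010075
w* = 0.158697·p + -0.010075·q:
  w_0 = 0.158697·0.4887 + -0.010075·12.3543 = -0.0469  (Nike)
  w_1 = 0.158697·2.4030 + -0.010075·9.5659 = 0.2850  (JPMorgan)
  w_2 = 0.158697·2.7098 + -0.010075·14.9132 = 0.2798  (Kellogg)
  w_3 = 0.158697·3.3847 + -0.010075·21.4587 = 0.3209  (Raytheon)
  w_4 = 0.158697·2.1217 + -0.010075·17.1201 = 0.1642  (GE)
  w_5 = 0.158697·0.3318 + -0.010075·5.5235 = -0.0030  (Walmart)
Σw_i=1.0000  μᵀw=0.1770
σ²=wᵀΣw=λ₁·μ_p+λ₂ = 0.158697·0.177 + -0.010075 = 0.018014 ≈ 0.0180

Raytheon (0.3209)


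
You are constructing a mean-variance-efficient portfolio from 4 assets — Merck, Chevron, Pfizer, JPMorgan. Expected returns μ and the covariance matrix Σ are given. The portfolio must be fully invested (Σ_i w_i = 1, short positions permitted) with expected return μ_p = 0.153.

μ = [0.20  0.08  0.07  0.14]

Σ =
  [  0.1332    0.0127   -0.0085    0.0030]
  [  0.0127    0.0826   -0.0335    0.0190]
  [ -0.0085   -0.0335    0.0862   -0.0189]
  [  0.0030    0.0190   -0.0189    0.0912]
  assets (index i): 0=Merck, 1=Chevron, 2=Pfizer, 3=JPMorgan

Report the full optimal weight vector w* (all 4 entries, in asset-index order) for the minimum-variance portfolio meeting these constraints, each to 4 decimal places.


0.4337  0.0131  0.1748  0.3784

p=Σ⁻¹μ = [1.4733  1.0701  1.7288  1.6220]
q=Σ⁻¹𝟙 = [6.9887  17.0653  21.4721  11.6295]
a=μᵀp=0.728354  b=𝟙ᵀp=5.894145  c=𝟙ᵀq=57.155615  D=ac−b²=6.888558
λ₁=(c·0.153−b)/D = (57.155615·0.153−5.894145)/6.888558 = 0.413826
λ₂=(a−b·0.153)/D = (0.728354−5.894145·0.153)/6.888558 = -0.025180
w* = 0.413826·p + -0.025180·q:
  w_0 = 0.413826·1.4733 + -0.025180·6.9887 = 0.4337  (Merck)
  w_1 = 0.413826·1.0701 + -0.025180·17.0653 = 0.0131  (Chevron)
  w_2 = 0.413826·1.7288 + -0.025180·21.4721 = 0.1748  (Pfizer)
  w_3 = 0.413826·1.6220 + -0.025180·11.6295 = 0.3784  (JPMorgan)
Σw_i=1.0000  μᵀw=0.1530
σ²=wᵀΣw=λ₁·μ_p+λ₂ = 0.413826·0.153 + -0.025180 = 0.038136 ≈ 0.0381


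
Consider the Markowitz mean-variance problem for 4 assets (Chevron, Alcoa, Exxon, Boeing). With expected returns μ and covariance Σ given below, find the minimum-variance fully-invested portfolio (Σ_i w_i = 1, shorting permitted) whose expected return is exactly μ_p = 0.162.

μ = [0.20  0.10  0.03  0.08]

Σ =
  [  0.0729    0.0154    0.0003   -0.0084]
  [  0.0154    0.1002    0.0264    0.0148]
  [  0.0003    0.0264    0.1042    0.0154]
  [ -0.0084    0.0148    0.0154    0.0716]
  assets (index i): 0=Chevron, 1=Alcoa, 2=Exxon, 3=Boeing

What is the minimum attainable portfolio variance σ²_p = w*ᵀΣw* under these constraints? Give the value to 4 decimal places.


0.0370

x=Σ⁻¹μ = [2.8252  0.3647  -0.0161  1.3768]
y=Σ⁻¹𝟙 = [14.3761  4.0664  6.5441  13.4050]
a=μᵀx=0.711165  b=𝟙ᵀx=4.550577  c=𝟙ᵀy=38.391569  D=ac−b²=6.594974
λ₁=(c·0.162−b)/D = (38.391569·0.162−4.550577)/6.594974 = 0.253050
λ₂=(a−b·0.162)/D = (0.711165−4.550577·0.162)/6.594974 = -0.003947
w* = 0.253050·x + -0.003947·y:
  w_0 = 0.253050·2.8252 + -0.003947·14.3761 = 0.6582  (Chevron)
  w_1 = 0.253050·0.3647 + -0.003947·4.0664 = 0.0762  (Alcoa)
  w_2 = 0.253050·-0.0161 + -0.003947·6.5441 = -0.0299  (Exxon)
  w_3 = 0.253050·1.3768 + -0.003947·13.4050 = 0.2955  (Boeing)
Σw_i=1.0000  μᵀw=0.1620
σ²=wᵀΣw=λ₁·μ_p+λ₂ = 0.253050·0.162 + -0.003947 = 0.037047 ≈ 0.0370
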